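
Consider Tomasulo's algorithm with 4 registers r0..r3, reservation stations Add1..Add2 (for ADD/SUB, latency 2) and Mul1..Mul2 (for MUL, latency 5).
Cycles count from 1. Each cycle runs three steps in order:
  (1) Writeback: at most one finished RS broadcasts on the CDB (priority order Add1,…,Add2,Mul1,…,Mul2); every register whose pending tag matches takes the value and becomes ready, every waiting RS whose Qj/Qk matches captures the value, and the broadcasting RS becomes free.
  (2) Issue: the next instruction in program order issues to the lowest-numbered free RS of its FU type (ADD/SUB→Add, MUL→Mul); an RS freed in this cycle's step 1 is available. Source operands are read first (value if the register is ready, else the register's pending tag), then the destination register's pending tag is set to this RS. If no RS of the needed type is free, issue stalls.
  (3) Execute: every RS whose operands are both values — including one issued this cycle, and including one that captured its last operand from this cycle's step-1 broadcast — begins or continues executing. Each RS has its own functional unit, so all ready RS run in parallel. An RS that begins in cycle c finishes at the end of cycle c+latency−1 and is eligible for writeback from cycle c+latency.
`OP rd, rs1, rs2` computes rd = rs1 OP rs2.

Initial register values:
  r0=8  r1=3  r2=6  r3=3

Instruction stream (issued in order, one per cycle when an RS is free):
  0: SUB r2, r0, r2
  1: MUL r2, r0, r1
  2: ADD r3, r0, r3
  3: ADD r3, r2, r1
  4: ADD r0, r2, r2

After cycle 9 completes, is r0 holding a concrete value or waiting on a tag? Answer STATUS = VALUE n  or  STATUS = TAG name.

  c1: issue SUB r2<-Add1  regs: r0:8,r1:3,r2:Add1,r3:3
  c2: issue MUL r2<-Mul1  regs: r0:8,r1:3,r2:Mul1,r3:3
  c3: CDB Add1=2; issue ADD r3<-Add1  regs: r0:8,r1:3,r2:Mul1,r3:Add1
  c4: issue ADD r3<-Add2  regs: r0:8,r1:3,r2:Mul1,r3:Add2
  c5: CDB Add1=11; issue ADD r0<-Add1  regs: r0:Add1,r1:3,r2:Mul1,r3:Add2
  c6: -  regs: r0:Add1,r1:3,r2:Mul1,r3:Add2
  c7: CDB Mul1=24  regs: r0:Add1,r1:3,r2:24,r3:Add2
  c8: -  regs: r0:Add1,r1:3,r2:24,r3:Add2
  c9: CDB Add1=48  regs: r0:48,r1:3,r2:24,r3:Add2

STATUS = VALUE 48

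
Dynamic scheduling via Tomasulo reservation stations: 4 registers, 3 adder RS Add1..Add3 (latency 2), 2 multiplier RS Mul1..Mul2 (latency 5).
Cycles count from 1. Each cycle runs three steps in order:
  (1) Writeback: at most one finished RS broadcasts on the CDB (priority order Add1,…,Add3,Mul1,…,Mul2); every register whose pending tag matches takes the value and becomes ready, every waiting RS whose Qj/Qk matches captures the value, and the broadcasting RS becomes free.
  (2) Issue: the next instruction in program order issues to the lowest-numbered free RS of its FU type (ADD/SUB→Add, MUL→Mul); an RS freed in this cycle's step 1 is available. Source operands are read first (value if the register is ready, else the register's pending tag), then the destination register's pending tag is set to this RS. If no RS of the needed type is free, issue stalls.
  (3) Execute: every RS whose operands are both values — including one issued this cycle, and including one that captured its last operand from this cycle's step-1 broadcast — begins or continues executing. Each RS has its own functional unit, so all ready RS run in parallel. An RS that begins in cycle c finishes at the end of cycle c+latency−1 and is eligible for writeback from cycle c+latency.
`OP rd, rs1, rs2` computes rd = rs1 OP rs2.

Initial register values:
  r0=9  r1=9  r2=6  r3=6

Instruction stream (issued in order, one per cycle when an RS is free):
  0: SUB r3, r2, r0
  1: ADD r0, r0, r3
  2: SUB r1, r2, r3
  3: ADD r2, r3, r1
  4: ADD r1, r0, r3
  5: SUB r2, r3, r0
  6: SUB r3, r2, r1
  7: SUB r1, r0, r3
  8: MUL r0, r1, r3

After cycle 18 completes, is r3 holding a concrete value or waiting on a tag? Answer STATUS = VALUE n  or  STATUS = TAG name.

STATUS = VALUE -12

cycle 1: issue SUB r3<-Add1 // r0:9,r1:9,r2:6,r3:Add1
cycle 2: issue ADD r0<-Add2 // r0:Add2,r1:9,r2:6,r3:Add1
cycle 3: CDB Add1=-3; issue SUB r1<-Add1 // r0:Add2,r1:Add1,r2:6,r3:-3
cycle 4: issue ADD r2<-Add3 // r0:Add2,r1:Add1,r2:Add3,r3:-3
cycle 5: CDB Add1=9; issue ADD r1<-Add1 // r0:Add2,r1:Add1,r2:Add3,r3:-3
cycle 6: CDB Add2=6; issue SUB r2<-Add2 // r0:6,r1:Add1,r2:Add2,r3:-3
cycle 7: CDB Add3=6; issue SUB r3<-Add3 // r0:6,r1:Add1,r2:Add2,r3:Add3
cycle 8: CDB Add1=3; issue SUB r1<-Add1 // r0:6,r1:Add1,r2:Add2,r3:Add3
cycle 9: CDB Add2=-9; issue MUL r0<-Mul1 // r0:Mul1,r1:Add1,r2:-9,r3:Add3
cycle 10: - // r0:Mul1,r1:Add1,r2:-9,r3:Add3
cycle 11: CDB Add3=-12 // r0:Mul1,r1:Add1,r2:-9,r3:-12
cycle 12: - // r0:Mul1,r1:Add1,r2:-9,r3:-12
cycle 13: CDB Add1=18 // r0:Mul1,r1:18,r2:-9,r3:-12
cycle 14: - // r0:Mul1,r1:18,r2:-9,r3:-12
cycle 15: - // r0:Mul1,r1:18,r2:-9,r3:-12
cycle 16: - // r0:Mul1,r1:18,r2:-9,r3:-12
cycle 17: - // r0:Mul1,r1:18,r2:-9,r3:-12
cycle 18: CDB Mul1=-216 // r0:-216,r1:18,r2:-9,r3:-12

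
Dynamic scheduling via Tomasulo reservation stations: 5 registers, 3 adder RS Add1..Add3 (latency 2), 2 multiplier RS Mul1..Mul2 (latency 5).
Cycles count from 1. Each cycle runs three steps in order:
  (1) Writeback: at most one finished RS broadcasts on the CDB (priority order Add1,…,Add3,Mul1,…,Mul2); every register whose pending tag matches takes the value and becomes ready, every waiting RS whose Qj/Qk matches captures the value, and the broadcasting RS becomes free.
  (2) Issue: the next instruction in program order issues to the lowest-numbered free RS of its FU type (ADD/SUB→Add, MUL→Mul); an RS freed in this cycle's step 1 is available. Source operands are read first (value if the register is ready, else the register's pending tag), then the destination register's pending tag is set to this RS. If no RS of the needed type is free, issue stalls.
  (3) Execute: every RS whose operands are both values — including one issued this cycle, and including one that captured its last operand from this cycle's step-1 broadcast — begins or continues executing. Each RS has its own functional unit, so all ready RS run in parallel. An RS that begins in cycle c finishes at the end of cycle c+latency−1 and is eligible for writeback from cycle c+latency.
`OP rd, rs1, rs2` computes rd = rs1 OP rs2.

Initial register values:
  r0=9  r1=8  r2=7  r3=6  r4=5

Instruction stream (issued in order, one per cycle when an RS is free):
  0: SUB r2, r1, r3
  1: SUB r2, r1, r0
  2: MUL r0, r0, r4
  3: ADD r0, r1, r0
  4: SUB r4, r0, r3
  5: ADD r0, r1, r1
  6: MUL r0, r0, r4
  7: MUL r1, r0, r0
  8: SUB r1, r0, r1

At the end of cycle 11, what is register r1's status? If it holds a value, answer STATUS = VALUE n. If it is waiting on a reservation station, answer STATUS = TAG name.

STATUS = TAG Add3

cycle 1: issue SUB r2<-Add1 // r0:9,r1:8,r2:Add1,r3:6,r4:5
cycle 2: issue SUB r2<-Add2 // r0:9,r1:8,r2:Add2,r3:6,r4:5
cycle 3: CDB Add1=2; issue MUL r0<-Mul1 // r0:Mul1,r1:8,r2:Add2,r3:6,r4:5
cycle 4: CDB Add2=-1; issue ADD r0<-Add1 // r0:Add1,r1:8,r2:-1,r3:6,r4:5
cycle 5: issue SUB r4<-Add2 // r0:Add1,r1:8,r2:-1,r3:6,r4:Add2
cycle 6: issue ADD r0<-Add3 // r0:Add3,r1:8,r2:-1,r3:6,r4:Add2
cycle 7: issue MUL r0<-Mul2 // r0:Mul2,r1:8,r2:-1,r3:6,r4:Add2
cycle 8: CDB Add3=16; stall // r0:Mul2,r1:8,r2:-1,r3:6,r4:Add2
cycle 9: CDB Mul1=45; issue MUL r1<-Mul1 // r0:Mul2,r1:Mul1,r2:-1,r3:6,r4:Add2
cycle 10: issue SUB r1<-Add3 // r0:Mul2,r1:Add3,r2:-1,r3:6,r4:Add2
cycle 11: CDB Add1=53 // r0:Mul2,r1:Add3,r2:-1,r3:6,r4:Add2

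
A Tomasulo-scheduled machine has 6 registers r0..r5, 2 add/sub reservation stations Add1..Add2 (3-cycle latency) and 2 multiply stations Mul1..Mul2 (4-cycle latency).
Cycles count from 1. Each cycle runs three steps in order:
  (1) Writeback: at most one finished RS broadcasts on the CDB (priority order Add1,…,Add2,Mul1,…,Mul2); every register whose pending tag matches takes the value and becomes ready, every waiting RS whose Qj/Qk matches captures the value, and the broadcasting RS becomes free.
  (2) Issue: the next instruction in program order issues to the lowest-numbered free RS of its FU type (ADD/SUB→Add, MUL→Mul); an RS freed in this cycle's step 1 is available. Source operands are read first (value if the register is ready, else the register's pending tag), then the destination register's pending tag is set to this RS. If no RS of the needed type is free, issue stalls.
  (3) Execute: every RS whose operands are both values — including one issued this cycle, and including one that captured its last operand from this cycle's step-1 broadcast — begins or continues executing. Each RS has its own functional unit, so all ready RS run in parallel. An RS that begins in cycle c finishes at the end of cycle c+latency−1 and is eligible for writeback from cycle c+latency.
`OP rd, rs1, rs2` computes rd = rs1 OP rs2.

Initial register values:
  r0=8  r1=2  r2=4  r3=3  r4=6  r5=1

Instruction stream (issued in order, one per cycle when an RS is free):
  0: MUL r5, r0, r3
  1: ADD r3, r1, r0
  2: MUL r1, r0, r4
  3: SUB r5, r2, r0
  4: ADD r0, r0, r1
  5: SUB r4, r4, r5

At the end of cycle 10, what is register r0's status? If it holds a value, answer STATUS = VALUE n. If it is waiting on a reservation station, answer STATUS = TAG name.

  c1: issue MUL r5<-Mul1  regs: r0:8,r1:2,r2:4,r3:3,r4:6,r5:Mul1
  c2: issue ADD r3<-Add1  regs: r0:8,r1:2,r2:4,r3:Add1,r4:6,r5:Mul1
  c3: issue MUL r1<-Mul2  regs: r0:8,r1:Mul2,r2:4,r3:Add1,r4:6,r5:Mul1
  c4: issue SUB r5<-Add2  regs: r0:8,r1:Mul2,r2:4,r3:Add1,r4:6,r5:Add2
  c5: CDB Add1=10; issue ADD r0<-Add1  regs: r0:Add1,r1:Mul2,r2:4,r3:10,r4:6,r5:Add2
  c6: CDB Mul1=24; stall  regs: r0:Add1,r1:Mul2,r2:4,r3:10,r4:6,r5:Add2
  c7: CDB Add2=-4; issue SUB r4<-Add2  regs: r0:Add1,r1:Mul2,r2:4,r3:10,r4:Add2,r5:-4
  c8: CDB Mul2=48  regs: r0:Add1,r1:48,r2:4,r3:10,r4:Add2,r5:-4
  c9: -  regs: r0:Add1,r1:48,r2:4,r3:10,r4:Add2,r5:-4
  c10: CDB Add2=10  regs: r0:Add1,r1:48,r2:4,r3:10,r4:10,r5:-4

STATUS = TAG Add1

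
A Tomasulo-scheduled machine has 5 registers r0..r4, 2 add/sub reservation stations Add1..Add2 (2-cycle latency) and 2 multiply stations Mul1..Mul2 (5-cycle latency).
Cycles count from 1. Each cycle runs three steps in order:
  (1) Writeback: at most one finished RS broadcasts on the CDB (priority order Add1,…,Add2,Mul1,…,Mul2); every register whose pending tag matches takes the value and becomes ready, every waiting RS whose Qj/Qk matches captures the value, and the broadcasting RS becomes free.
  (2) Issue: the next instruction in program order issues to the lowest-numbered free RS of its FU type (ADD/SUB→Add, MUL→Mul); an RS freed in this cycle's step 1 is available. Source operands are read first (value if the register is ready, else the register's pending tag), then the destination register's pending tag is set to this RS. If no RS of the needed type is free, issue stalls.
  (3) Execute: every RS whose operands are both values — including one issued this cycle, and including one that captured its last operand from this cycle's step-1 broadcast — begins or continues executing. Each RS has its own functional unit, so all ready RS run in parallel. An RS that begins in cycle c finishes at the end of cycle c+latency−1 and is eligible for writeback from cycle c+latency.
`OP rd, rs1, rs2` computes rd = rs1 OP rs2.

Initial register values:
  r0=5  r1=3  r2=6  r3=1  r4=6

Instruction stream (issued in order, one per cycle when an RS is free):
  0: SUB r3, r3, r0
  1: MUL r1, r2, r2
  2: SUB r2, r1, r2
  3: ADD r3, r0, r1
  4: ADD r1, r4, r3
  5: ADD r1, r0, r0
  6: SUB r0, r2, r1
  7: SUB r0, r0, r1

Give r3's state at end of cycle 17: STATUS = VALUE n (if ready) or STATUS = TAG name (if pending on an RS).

STATUS = VALUE 41

cycle 1: issue SUB r3<-Add1 // r0:5,r1:3,r2:6,r3:Add1,r4:6
cycle 2: issue MUL r1<-Mul1 // r0:5,r1:Mul1,r2:6,r3:Add1,r4:6
cycle 3: CDB Add1=-4; issue SUB r2<-Add1 // r0:5,r1:Mul1,r2:Add1,r3:-4,r4:6
cycle 4: issue ADD r3<-Add2 // r0:5,r1:Mul1,r2:Add1,r3:Add2,r4:6
cycle 5: stall // r0:5,r1:Mul1,r2:Add1,r3:Add2,r4:6
cycle 6: stall // r0:5,r1:Mul1,r2:Add1,r3:Add2,r4:6
cycle 7: CDB Mul1=36; stall // r0:5,r1:36,r2:Add1,r3:Add2,r4:6
cycle 8: stall // r0:5,r1:36,r2:Add1,r3:Add2,r4:6
cycle 9: CDB Add1=30; issue ADD r1<-Add1 // r0:5,r1:Add1,r2:30,r3:Add2,r4:6
cycle 10: CDB Add2=41; issue ADD r1<-Add2 // r0:5,r1:Add2,r2:30,r3:41,r4:6
cycle 11: stall // r0:5,r1:Add2,r2:30,r3:41,r4:6
cycle 12: CDB Add1=47; issue SUB r0<-Add1 // r0:Add1,r1:Add2,r2:30,r3:41,r4:6
cycle 13: CDB Add2=10; issue SUB r0<-Add2 // r0:Add2,r1:10,r2:30,r3:41,r4:6
cycle 14: - // r0:Add2,r1:10,r2:30,r3:41,r4:6
cycle 15: CDB Add1=20 // r0:Add2,r1:10,r2:30,r3:41,r4:6
cycle 16: - // r0:Add2,r1:10,r2:30,r3:41,r4:6
cycle 17: CDB Add2=10 // r0:10,r1:10,r2:30,r3:41,r4:6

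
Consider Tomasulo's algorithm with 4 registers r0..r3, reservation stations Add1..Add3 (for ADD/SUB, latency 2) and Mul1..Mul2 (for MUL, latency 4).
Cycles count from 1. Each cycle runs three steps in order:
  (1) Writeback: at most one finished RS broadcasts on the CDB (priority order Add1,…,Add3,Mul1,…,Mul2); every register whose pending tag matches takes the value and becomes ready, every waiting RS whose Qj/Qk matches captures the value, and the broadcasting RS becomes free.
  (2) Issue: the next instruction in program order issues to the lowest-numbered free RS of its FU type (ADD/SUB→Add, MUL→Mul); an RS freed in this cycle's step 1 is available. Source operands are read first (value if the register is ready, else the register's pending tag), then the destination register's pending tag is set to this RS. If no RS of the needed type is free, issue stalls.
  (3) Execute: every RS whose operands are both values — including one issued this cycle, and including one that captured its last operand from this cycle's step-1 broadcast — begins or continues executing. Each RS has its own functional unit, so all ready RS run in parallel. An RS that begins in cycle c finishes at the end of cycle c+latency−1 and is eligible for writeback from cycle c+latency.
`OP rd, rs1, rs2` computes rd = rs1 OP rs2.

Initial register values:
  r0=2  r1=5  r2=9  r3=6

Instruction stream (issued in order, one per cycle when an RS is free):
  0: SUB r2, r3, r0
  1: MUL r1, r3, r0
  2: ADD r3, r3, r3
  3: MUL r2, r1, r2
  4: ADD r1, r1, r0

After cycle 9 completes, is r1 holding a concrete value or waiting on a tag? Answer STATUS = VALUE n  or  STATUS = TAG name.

cycle 1: issue SUB r2<-Add1 // r0:2,r1:5,r2:Add1,r3:6
cycle 2: issue MUL r1<-Mul1 // r0:2,r1:Mul1,r2:Add1,r3:6
cycle 3: CDB Add1=4; issue ADD r3<-Add1 // r0:2,r1:Mul1,r2:4,r3:Add1
cycle 4: issue MUL r2<-Mul2 // r0:2,r1:Mul1,r2:Mul2,r3:Add1
cycle 5: CDB Add1=12; issue ADD r1<-Add1 // r0:2,r1:Add1,r2:Mul2,r3:12
cycle 6: CDB Mul1=12 // r0:2,r1:Add1,r2:Mul2,r3:12
cycle 7: - // r0:2,r1:Add1,r2:Mul2,r3:12
cycle 8: CDB Add1=14 // r0:2,r1:14,r2:Mul2,r3:12
cycle 9: - // r0:2,r1:14,r2:Mul2,r3:12

STATUS = VALUE 14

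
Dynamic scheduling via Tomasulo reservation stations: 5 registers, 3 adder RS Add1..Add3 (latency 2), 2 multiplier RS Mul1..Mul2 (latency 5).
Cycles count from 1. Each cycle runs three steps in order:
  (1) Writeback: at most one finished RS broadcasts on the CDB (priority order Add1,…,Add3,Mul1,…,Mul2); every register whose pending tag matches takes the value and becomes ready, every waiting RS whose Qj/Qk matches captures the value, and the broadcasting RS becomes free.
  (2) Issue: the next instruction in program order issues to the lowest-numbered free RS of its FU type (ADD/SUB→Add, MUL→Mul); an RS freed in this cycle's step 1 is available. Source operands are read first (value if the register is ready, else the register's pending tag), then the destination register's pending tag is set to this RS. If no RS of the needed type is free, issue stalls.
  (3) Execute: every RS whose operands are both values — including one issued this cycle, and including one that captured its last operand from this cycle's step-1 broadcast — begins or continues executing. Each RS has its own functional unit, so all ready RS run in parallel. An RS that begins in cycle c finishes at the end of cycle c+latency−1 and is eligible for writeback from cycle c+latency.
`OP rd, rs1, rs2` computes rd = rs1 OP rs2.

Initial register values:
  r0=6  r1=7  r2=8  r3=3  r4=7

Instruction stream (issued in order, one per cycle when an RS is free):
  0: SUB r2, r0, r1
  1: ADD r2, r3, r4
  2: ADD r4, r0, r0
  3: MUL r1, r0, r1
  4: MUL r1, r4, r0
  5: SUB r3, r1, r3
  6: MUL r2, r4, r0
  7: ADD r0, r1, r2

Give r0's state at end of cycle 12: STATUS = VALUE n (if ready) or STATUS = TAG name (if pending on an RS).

c1: issue SUB r2<-Add1 | r0:6,r1:7,r2:Add1,r3:3,r4:7
c2: issue ADD r2<-Add2 | r0:6,r1:7,r2:Add2,r3:3,r4:7
c3: CDB Add1=-1; issue ADD r4<-Add1 | r0:6,r1:7,r2:Add2,r3:3,r4:Add1
c4: CDB Add2=10; issue MUL r1<-Mul1 | r0:6,r1:Mul1,r2:10,r3:3,r4:Add1
c5: CDB Add1=12; issue MUL r1<-Mul2 | r0:6,r1:Mul2,r2:10,r3:3,r4:12
c6: issue SUB r3<-Add1 | r0:6,r1:Mul2,r2:10,r3:Add1,r4:12
c7: stall | r0:6,r1:Mul2,r2:10,r3:Add1,r4:12
c8: stall | r0:6,r1:Mul2,r2:10,r3:Add1,r4:12
c9: CDB Mul1=42; issue MUL r2<-Mul1 | r0:6,r1:Mul2,r2:Mul1,r3:Add1,r4:12
c10: CDB Mul2=72; issue ADD r0<-Add2 | r0:Add2,r1:72,r2:Mul1,r3:Add1,r4:12
c11: - | r0:Add2,r1:72,r2:Mul1,r3:Add1,r4:12
c12: CDB Add1=69 | r0:Add2,r1:72,r2:Mul1,r3:69,r4:12

STATUS = TAG Add2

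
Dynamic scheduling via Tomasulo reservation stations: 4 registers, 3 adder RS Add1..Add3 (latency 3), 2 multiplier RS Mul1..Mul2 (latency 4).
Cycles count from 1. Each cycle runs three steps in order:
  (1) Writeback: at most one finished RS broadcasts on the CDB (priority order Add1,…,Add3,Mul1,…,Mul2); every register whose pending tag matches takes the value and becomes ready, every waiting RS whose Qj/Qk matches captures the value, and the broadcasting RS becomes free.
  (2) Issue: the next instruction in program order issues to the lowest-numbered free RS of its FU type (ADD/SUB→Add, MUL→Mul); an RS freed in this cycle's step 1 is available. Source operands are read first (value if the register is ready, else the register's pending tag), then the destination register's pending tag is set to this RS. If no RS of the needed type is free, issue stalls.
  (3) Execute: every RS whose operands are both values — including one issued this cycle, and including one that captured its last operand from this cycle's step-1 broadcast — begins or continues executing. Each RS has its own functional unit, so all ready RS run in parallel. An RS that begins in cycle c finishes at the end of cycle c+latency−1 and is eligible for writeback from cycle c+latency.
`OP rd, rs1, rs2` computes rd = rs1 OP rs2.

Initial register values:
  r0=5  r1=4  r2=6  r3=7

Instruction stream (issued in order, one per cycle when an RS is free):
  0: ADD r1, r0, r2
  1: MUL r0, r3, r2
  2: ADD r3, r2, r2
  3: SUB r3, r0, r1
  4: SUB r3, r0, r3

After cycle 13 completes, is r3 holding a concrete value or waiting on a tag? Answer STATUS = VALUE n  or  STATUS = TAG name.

STATUS = VALUE 11

cycle 1: issue ADD r1<-Add1 // r0:5,r1:Add1,r2:6,r3:7
cycle 2: issue MUL r0<-Mul1 // r0:Mul1,r1:Add1,r2:6,r3:7
cycle 3: issue ADD r3<-Add2 // r0:Mul1,r1:Add1,r2:6,r3:Add2
cycle 4: CDB Add1=11; issue SUB r3<-Add1 // r0:Mul1,r1:11,r2:6,r3:Add1
cycle 5: issue SUB r3<-Add3 // r0:Mul1,r1:11,r2:6,r3:Add3
cycle 6: CDB Add2=12 // r0:Mul1,r1:11,r2:6,r3:Add3
cycle 7: CDB Mul1=42 // r0:42,r1:11,r2:6,r3:Add3
cycle 8: - // r0:42,r1:11,r2:6,r3:Add3
cycle 9: - // r0:42,r1:11,r2:6,r3:Add3
cycle 10: CDB Add1=31 // r0:42,r1:11,r2:6,r3:Add3
cycle 11: - // r0:42,r1:11,r2:6,r3:Add3
cycle 12: - // r0:42,r1:11,r2:6,r3:Add3
cycle 13: CDB Add3=11 // r0:42,r1:11,r2:6,r3:11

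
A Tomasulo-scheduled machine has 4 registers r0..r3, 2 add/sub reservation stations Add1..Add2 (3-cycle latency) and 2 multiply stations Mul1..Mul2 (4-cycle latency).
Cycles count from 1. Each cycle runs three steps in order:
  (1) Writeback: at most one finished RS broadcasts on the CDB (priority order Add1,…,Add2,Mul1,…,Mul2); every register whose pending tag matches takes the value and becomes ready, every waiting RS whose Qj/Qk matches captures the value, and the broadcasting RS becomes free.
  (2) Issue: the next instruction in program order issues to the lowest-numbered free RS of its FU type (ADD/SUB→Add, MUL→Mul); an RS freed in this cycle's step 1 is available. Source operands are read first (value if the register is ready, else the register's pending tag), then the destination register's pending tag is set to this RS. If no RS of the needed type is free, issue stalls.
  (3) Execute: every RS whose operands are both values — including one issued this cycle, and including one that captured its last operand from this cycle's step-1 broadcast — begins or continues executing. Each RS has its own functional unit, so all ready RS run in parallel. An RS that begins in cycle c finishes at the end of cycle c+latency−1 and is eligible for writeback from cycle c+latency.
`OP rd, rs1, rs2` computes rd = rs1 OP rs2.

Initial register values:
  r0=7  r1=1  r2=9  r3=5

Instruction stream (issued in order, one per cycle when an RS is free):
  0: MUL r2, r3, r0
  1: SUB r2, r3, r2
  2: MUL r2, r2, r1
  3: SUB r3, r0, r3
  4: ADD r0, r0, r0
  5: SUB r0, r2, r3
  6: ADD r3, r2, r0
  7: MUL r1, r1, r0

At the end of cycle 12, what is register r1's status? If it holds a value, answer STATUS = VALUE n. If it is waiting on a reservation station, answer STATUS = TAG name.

  c1: issue MUL r2<-Mul1  regs: r0:7,r1:1,r2:Mul1,r3:5
  c2: issue SUB r2<-Add1  regs: r0:7,r1:1,r2:Add1,r3:5
  c3: issue MUL r2<-Mul2  regs: r0:7,r1:1,r2:Mul2,r3:5
  c4: issue SUB r3<-Add2  regs: r0:7,r1:1,r2:Mul2,r3:Add2
  c5: CDB Mul1=35; stall  regs: r0:7,r1:1,r2:Mul2,r3:Add2
  c6: stall  regs: r0:7,r1:1,r2:Mul2,r3:Add2
  c7: CDB Add2=2; issue ADD r0<-Add2  regs: r0:Add2,r1:1,r2:Mul2,r3:2
  c8: CDB Add1=-30; issue SUB r0<-Add1  regs: r0:Add1,r1:1,r2:Mul2,r3:2
  c9: stall  regs: r0:Add1,r1:1,r2:Mul2,r3:2
  c10: CDB Add2=14; issue ADD r3<-Add2  regs: r0:Add1,r1:1,r2:Mul2,r3:Add2
  c11: issue MUL r1<-Mul1  regs: r0:Add1,r1:Mul1,r2:Mul2,r3:Add2
  c12: CDB Mul2=-30  regs: r0:Add1,r1:Mul1,r2:-30,r3:Add2

STATUS = TAG Mul1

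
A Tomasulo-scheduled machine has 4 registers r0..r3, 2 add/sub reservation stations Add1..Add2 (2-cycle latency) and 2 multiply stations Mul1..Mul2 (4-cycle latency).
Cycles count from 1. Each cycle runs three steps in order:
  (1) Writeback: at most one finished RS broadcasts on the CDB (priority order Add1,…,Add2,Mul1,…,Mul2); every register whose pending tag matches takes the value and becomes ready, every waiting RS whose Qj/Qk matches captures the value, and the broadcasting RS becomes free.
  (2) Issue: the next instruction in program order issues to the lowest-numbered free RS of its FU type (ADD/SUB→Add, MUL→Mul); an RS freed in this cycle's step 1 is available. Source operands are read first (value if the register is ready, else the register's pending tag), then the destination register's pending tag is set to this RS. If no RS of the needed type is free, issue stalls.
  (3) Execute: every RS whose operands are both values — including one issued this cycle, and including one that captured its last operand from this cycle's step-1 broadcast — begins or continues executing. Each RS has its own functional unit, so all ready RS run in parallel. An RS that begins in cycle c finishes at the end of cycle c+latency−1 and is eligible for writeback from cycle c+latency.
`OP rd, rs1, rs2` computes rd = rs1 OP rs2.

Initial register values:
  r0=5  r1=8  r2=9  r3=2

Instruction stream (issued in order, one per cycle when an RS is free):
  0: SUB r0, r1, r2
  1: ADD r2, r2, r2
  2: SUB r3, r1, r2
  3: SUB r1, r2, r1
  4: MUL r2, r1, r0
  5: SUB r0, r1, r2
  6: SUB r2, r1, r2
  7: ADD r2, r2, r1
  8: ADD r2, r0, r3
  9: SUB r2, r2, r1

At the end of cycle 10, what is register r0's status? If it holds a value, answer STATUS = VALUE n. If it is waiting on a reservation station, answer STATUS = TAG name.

  c1: issue SUB r0<-Add1  regs: r0:Add1,r1:8,r2:9,r3:2
  c2: issue ADD r2<-Add2  regs: r0:Add1,r1:8,r2:Add2,r3:2
  c3: CDB Add1=-1; issue SUB r3<-Add1  regs: r0:-1,r1:8,r2:Add2,r3:Add1
  c4: CDB Add2=18; issue SUB r1<-Add2  regs: r0:-1,r1:Add2,r2:18,r3:Add1
  c5: issue MUL r2<-Mul1  regs: r0:-1,r1:Add2,r2:Mul1,r3:Add1
  c6: CDB Add1=-10; issue SUB r0<-Add1  regs: r0:Add1,r1:Add2,r2:Mul1,r3:-10
  c7: CDB Add2=10; issue SUB r2<-Add2  regs: r0:Add1,r1:10,r2:Add2,r3:-10
  c8: stall  regs: r0:Add1,r1:10,r2:Add2,r3:-10
  c9: stall  regs: r0:Add1,r1:10,r2:Add2,r3:-10
  c10: stall  regs: r0:Add1,r1:10,r2:Add2,r3:-10

STATUS = TAG Add1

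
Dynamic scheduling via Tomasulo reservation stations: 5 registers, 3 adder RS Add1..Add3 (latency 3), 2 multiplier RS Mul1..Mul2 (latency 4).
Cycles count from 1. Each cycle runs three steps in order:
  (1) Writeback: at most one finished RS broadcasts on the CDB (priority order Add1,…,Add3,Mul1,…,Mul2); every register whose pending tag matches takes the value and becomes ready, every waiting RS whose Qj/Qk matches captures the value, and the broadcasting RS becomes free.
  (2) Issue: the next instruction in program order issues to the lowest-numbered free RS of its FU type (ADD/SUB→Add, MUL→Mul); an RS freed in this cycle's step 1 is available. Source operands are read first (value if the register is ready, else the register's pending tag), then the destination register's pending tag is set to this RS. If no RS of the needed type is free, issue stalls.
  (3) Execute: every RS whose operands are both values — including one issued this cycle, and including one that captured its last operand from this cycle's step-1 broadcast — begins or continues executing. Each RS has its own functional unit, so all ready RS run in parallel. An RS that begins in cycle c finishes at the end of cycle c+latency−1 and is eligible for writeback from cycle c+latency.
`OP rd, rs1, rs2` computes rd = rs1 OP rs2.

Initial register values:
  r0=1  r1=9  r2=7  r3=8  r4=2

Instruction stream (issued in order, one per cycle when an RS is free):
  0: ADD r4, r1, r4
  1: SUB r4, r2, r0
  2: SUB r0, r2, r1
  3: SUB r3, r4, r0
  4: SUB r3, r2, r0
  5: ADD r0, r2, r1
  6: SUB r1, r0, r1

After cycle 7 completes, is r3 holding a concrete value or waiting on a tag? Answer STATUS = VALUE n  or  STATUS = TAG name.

STATUS = TAG Add2

c1: issue ADD r4<-Add1 | r0:1,r1:9,r2:7,r3:8,r4:Add1
c2: issue SUB r4<-Add2 | r0:1,r1:9,r2:7,r3:8,r4:Add2
c3: issue SUB r0<-Add3 | r0:Add3,r1:9,r2:7,r3:8,r4:Add2
c4: CDB Add1=11; issue SUB r3<-Add1 | r0:Add3,r1:9,r2:7,r3:Add1,r4:Add2
c5: CDB Add2=6; issue SUB r3<-Add2 | r0:Add3,r1:9,r2:7,r3:Add2,r4:6
c6: CDB Add3=-2; issue ADD r0<-Add3 | r0:Add3,r1:9,r2:7,r3:Add2,r4:6
c7: stall | r0:Add3,r1:9,r2:7,r3:Add2,r4:6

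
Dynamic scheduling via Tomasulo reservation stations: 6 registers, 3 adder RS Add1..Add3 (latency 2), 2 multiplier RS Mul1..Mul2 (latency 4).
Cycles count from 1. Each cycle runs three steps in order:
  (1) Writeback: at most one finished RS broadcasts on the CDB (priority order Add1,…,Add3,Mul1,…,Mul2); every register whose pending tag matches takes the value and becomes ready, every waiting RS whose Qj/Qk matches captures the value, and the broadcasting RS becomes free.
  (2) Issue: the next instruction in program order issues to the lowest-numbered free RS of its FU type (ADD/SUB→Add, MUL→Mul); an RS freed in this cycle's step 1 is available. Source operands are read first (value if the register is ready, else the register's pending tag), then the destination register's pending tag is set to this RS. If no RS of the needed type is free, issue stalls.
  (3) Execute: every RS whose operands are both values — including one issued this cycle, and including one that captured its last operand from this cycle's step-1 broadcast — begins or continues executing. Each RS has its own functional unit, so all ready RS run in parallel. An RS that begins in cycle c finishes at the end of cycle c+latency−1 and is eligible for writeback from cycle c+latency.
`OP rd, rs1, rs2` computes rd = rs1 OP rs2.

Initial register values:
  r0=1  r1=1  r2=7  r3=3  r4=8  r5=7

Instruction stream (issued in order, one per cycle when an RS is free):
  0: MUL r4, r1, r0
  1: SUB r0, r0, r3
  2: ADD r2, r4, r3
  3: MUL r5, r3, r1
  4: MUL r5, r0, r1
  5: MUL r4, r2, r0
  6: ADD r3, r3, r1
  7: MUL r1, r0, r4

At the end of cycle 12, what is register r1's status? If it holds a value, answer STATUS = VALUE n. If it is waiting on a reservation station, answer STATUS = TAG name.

c1: issue MUL r4<-Mul1 | r0:1,r1:1,r2:7,r3:3,r4:Mul1,r5:7
c2: issue SUB r0<-Add1 | r0:Add1,r1:1,r2:7,r3:3,r4:Mul1,r5:7
c3: issue ADD r2<-Add2 | r0:Add1,r1:1,r2:Add2,r3:3,r4:Mul1,r5:7
c4: CDB Add1=-2; issue MUL r5<-Mul2 | r0:-2,r1:1,r2:Add2,r3:3,r4:Mul1,r5:Mul2
c5: CDB Mul1=1; issue MUL r5<-Mul1 | r0:-2,r1:1,r2:Add2,r3:3,r4:1,r5:Mul1
c6: stall | r0:-2,r1:1,r2:Add2,r3:3,r4:1,r5:Mul1
c7: CDB Add2=4; stall | r0:-2,r1:1,r2:4,r3:3,r4:1,r5:Mul1
c8: CDB Mul2=3; issue MUL r4<-Mul2 | r0:-2,r1:1,r2:4,r3:3,r4:Mul2,r5:Mul1
c9: CDB Mul1=-2; issue ADD r3<-Add1 | r0:-2,r1:1,r2:4,r3:Add1,r4:Mul2,r5:-2
c10: issue MUL r1<-Mul1 | r0:-2,r1:Mul1,r2:4,r3:Add1,r4:Mul2,r5:-2
c11: CDB Add1=4 | r0:-2,r1:Mul1,r2:4,r3:4,r4:Mul2,r5:-2
c12: CDB Mul2=-8 | r0:-2,r1:Mul1,r2:4,r3:4,r4:-8,r5:-2

STATUS = TAG Mul1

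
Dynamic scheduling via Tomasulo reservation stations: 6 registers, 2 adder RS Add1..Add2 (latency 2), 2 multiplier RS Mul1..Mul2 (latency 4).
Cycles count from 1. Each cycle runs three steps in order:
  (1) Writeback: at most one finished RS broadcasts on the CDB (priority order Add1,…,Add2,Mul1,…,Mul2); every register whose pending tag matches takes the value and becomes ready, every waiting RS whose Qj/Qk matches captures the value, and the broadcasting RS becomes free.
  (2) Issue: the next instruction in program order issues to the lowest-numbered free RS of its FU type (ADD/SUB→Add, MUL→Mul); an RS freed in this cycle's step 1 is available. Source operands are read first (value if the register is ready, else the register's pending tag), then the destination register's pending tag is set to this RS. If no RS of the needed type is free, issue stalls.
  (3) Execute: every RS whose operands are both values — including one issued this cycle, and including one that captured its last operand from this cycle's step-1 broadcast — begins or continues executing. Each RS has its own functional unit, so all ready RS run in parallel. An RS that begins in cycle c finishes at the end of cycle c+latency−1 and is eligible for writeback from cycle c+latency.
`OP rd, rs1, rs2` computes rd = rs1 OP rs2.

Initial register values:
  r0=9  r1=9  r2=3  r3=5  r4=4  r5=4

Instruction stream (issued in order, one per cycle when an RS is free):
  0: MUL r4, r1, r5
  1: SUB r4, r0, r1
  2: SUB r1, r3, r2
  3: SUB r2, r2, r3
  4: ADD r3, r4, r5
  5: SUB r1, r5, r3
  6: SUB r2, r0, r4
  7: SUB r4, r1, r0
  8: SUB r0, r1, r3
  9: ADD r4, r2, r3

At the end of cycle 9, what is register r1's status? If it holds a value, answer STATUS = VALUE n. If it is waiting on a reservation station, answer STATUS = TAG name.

c1: issue MUL r4<-Mul1 | r0:9,r1:9,r2:3,r3:5,r4:Mul1,r5:4
c2: issue SUB r4<-Add1 | r0:9,r1:9,r2:3,r3:5,r4:Add1,r5:4
c3: issue SUB r1<-Add2 | r0:9,r1:Add2,r2:3,r3:5,r4:Add1,r5:4
c4: CDB Add1=0; issue SUB r2<-Add1 | r0:9,r1:Add2,r2:Add1,r3:5,r4:0,r5:4
c5: CDB Add2=2; issue ADD r3<-Add2 | r0:9,r1:2,r2:Add1,r3:Add2,r4:0,r5:4
c6: CDB Add1=-2; issue SUB r1<-Add1 | r0:9,r1:Add1,r2:-2,r3:Add2,r4:0,r5:4
c7: CDB Add2=4; issue SUB r2<-Add2 | r0:9,r1:Add1,r2:Add2,r3:4,r4:0,r5:4
c8: CDB Mul1=36; stall | r0:9,r1:Add1,r2:Add2,r3:4,r4:0,r5:4
c9: CDB Add1=0; issue SUB r4<-Add1 | r0:9,r1:0,r2:Add2,r3:4,r4:Add1,r5:4

STATUS = VALUE 0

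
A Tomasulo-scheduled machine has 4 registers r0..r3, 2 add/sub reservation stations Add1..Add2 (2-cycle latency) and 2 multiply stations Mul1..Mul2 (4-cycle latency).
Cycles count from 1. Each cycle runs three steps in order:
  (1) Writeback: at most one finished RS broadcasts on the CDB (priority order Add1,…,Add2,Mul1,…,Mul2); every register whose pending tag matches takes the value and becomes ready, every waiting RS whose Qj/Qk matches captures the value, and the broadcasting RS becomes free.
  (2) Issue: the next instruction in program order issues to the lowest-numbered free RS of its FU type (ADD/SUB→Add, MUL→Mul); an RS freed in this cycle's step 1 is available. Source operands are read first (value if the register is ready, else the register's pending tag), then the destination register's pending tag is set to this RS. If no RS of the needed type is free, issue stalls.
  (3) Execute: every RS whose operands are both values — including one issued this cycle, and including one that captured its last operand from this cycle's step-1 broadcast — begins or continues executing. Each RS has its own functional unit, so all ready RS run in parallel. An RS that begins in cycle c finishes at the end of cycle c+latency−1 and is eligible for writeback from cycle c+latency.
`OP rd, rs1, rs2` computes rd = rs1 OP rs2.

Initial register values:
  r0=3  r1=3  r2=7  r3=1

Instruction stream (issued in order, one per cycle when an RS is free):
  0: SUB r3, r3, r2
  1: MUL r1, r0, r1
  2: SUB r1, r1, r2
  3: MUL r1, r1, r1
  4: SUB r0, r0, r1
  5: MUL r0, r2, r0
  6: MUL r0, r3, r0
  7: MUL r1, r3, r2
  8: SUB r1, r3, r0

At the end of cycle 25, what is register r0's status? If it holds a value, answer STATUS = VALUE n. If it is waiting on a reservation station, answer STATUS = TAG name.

STATUS = VALUE 42

cycle 1: issue SUB r3<-Add1 // r0:3,r1:3,r2:7,r3:Add1
cycle 2: issue MUL r1<-Mul1 // r0:3,r1:Mul1,r2:7,r3:Add1
cycle 3: CDB Add1=-6; issue SUB r1<-Add1 // r0:3,r1:Add1,r2:7,r3:-6
cycle 4: issue MUL r1<-Mul2 // r0:3,r1:Mul2,r2:7,r3:-6
cycle 5: issue SUB r0<-Add2 // r0:Add2,r1:Mul2,r2:7,r3:-6
cycle 6: CDB Mul1=9; issue MUL r0<-Mul1 // r0:Mul1,r1:Mul2,r2:7,r3:-6
cycle 7: stall // r0:Mul1,r1:Mul2,r2:7,r3:-6
cycle 8: CDB Add1=2; stall // r0:Mul1,r1:Mul2,r2:7,r3:-6
cycle 9: stall // r0:Mul1,r1:Mul2,r2:7,r3:-6
cycle 10: stall // r0:Mul1,r1:Mul2,r2:7,r3:-6
cycle 11: stall // r0:Mul1,r1:Mul2,r2:7,r3:-6
cycle 12: CDB Mul2=4; issue MUL r0<-Mul2 // r0:Mul2,r1:4,r2:7,r3:-6
cycle 13: stall // r0:Mul2,r1:4,r2:7,r3:-6
cycle 14: CDB Add2=-1; stall // r0:Mul2,r1:4,r2:7,r3:-6
cycle 15: stall // r0:Mul2,r1:4,r2:7,r3:-6
cycle 16: stall // r0:Mul2,r1:4,r2:7,r3:-6
cycle 17: stall // r0:Mul2,r1:4,r2:7,r3:-6
cycle 18: CDB Mul1=-7; issue MUL r1<-Mul1 // r0:Mul2,r1:Mul1,r2:7,r3:-6
cycle 19: issue SUB r1<-Add1 // r0:Mul2,r1:Add1,r2:7,r3:-6
cycle 20: - // r0:Mul2,r1:Add1,r2:7,r3:-6
cycle 21: - // r0:Mul2,r1:Add1,r2:7,r3:-6
cycle 22: CDB Mul1=-42 // r0:Mul2,r1:Add1,r2:7,r3:-6
cycle 23: CDB Mul2=42 // r0:42,r1:Add1,r2:7,r3:-6
cycle 24: - // r0:42,r1:Add1,r2:7,r3:-6
cycle 25: CDB Add1=-48 // r0:42,r1:-48,r2:7,r3:-6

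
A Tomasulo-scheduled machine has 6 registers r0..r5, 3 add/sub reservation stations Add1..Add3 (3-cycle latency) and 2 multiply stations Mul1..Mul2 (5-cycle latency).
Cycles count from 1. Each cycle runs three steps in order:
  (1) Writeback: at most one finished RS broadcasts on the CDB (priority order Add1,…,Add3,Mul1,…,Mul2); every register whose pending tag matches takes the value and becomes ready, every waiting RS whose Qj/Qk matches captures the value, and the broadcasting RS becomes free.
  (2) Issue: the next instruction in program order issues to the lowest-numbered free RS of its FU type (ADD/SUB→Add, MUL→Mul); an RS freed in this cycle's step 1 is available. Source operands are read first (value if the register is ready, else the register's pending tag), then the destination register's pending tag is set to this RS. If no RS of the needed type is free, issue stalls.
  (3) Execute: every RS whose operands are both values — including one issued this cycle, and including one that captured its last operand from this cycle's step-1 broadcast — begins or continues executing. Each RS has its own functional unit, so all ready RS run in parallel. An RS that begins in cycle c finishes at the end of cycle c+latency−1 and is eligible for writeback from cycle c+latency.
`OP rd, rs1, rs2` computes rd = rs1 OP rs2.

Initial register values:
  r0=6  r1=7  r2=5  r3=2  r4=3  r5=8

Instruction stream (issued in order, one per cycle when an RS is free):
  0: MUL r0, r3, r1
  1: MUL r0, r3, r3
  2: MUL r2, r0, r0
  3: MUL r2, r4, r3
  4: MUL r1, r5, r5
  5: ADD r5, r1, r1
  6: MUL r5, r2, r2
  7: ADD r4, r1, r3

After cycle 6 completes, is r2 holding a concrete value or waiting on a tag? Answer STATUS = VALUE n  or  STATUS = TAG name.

STATUS = TAG Mul1

  c1: issue MUL r0<-Mul1  regs: r0:Mul1,r1:7,r2:5,r3:2,r4:3,r5:8
  c2: issue MUL r0<-Mul2  regs: r0:Mul2,r1:7,r2:5,r3:2,r4:3,r5:8
  c3: stall  regs: r0:Mul2,r1:7,r2:5,r3:2,r4:3,r5:8
  c4: stall  regs: r0:Mul2,r1:7,r2:5,r3:2,r4:3,r5:8
  c5: stall  regs: r0:Mul2,r1:7,r2:5,r3:2,r4:3,r5:8
  c6: CDB Mul1=14; issue MUL r2<-Mul1  regs: r0:Mul2,r1:7,r2:Mul1,r3:2,r4:3,r5:8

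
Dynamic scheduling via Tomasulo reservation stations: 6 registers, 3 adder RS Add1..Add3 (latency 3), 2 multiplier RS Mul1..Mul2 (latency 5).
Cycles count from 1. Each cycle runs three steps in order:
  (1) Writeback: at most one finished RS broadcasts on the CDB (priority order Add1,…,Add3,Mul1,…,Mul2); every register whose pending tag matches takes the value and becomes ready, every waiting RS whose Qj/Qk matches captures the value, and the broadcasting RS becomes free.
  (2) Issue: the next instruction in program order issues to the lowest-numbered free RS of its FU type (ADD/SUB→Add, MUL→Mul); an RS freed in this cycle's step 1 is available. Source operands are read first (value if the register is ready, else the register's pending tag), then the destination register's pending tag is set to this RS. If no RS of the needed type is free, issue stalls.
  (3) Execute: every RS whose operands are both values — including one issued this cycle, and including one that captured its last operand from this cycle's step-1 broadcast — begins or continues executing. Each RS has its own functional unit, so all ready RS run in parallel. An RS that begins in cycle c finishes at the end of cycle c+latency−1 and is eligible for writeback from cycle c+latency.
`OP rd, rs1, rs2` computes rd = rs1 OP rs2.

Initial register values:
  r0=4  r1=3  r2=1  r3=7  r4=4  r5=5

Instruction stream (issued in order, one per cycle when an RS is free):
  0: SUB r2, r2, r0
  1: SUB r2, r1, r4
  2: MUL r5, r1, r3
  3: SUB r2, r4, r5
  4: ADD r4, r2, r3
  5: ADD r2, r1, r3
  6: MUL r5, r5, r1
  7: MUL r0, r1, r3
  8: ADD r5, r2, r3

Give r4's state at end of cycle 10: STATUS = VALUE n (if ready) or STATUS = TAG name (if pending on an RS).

STATUS = TAG Add2

c1: issue SUB r2<-Add1 | r0:4,r1:3,r2:Add1,r3:7,r4:4,r5:5
c2: issue SUB r2<-Add2 | r0:4,r1:3,r2:Add2,r3:7,r4:4,r5:5
c3: issue MUL r5<-Mul1 | r0:4,r1:3,r2:Add2,r3:7,r4:4,r5:Mul1
c4: CDB Add1=-3; issue SUB r2<-Add1 | r0:4,r1:3,r2:Add1,r3:7,r4:4,r5:Mul1
c5: CDB Add2=-1; issue ADD r4<-Add2 | r0:4,r1:3,r2:Add1,r3:7,r4:Add2,r5:Mul1
c6: issue ADD r2<-Add3 | r0:4,r1:3,r2:Add3,r3:7,r4:Add2,r5:Mul1
c7: issue MUL r5<-Mul2 | r0:4,r1:3,r2:Add3,r3:7,r4:Add2,r5:Mul2
c8: CDB Mul1=21; issue MUL r0<-Mul1 | r0:Mul1,r1:3,r2:Add3,r3:7,r4:Add2,r5:Mul2
c9: CDB Add3=10; issue ADD r5<-Add3 | r0:Mul1,r1:3,r2:10,r3:7,r4:Add2,r5:Add3
c10: - | r0:Mul1,r1:3,r2:10,r3:7,r4:Add2,r5:Add3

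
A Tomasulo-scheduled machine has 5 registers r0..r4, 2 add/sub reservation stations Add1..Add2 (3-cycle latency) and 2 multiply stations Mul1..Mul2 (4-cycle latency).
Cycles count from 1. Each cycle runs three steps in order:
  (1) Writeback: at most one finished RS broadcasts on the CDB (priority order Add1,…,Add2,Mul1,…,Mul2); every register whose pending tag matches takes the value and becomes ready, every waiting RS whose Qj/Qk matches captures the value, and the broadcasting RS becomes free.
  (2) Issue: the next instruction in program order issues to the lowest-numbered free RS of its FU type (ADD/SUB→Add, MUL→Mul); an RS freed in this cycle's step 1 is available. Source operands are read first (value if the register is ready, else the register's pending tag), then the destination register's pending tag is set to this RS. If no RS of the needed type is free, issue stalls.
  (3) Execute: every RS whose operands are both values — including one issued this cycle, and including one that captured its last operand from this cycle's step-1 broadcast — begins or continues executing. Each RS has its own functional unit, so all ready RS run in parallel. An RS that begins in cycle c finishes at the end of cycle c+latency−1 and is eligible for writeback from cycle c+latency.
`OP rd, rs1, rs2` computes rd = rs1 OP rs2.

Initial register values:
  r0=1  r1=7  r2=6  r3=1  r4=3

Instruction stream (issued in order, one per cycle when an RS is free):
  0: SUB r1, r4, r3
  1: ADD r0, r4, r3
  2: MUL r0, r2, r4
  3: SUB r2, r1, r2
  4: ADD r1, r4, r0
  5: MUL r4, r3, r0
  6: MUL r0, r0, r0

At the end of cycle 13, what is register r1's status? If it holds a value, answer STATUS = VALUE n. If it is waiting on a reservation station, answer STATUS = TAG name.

  c1: issue SUB r1<-Add1  regs: r0:1,r1:Add1,r2:6,r3:1,r4:3
  c2: issue ADD r0<-Add2  regs: r0:Add2,r1:Add1,r2:6,r3:1,r4:3
  c3: issue MUL r0<-Mul1  regs: r0:Mul1,r1:Add1,r2:6,r3:1,r4:3
  c4: CDB Add1=2; issue SUB r2<-Add1  regs: r0:Mul1,r1:2,r2:Add1,r3:1,r4:3
  c5: CDB Add2=4; issue ADD r1<-Add2  regs: r0:Mul1,r1:Add2,r2:Add1,r3:1,r4:3
  c6: issue MUL r4<-Mul2  regs: r0:Mul1,r1:Add2,r2:Add1,r3:1,r4:Mul2
  c7: CDB Add1=-4; stall  regs: r0:Mul1,r1:Add2,r2:-4,r3:1,r4:Mul2
  c8: CDB Mul1=18; issue MUL r0<-Mul1  regs: r0:Mul1,r1:Add2,r2:-4,r3:1,r4:Mul2
  c9: -  regs: r0:Mul1,r1:Add2,r2:-4,r3:1,r4:Mul2
  c10: -  regs: r0:Mul1,r1:Add2,r2:-4,r3:1,r4:Mul2
  c11: CDB Add2=21  regs: r0:Mul1,r1:21,r2:-4,r3:1,r4:Mul2
  c12: CDB Mul1=324  regs: r0:324,r1:21,r2:-4,r3:1,r4:Mul2
  c13: CDB Mul2=18  regs: r0:324,r1:21,r2:-4,r3:1,r4:18

STATUS = VALUE 21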